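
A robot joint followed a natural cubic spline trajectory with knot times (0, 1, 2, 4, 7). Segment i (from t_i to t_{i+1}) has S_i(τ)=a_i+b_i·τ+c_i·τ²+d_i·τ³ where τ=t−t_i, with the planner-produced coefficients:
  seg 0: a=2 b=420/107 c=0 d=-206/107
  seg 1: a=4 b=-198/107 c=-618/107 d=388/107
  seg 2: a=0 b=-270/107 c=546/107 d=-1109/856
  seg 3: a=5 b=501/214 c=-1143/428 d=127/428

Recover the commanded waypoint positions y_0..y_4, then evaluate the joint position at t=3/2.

y_0=2 y_1=4 y_2=0 y_3=5 y_4=-4
S(3/2) = 223/107

y_0 = S_0(0) = a_0 = 2
y_1 = S_1(0) = a_1 = 4
y_2 = S_2(0) = a_2 = 0
y_3 = S_3(0) = a_3 = 5
y_4 = S_3(3) = -4
t_q=3/2 is in segment 1 (τ=1/2); S_1(τ)=223/107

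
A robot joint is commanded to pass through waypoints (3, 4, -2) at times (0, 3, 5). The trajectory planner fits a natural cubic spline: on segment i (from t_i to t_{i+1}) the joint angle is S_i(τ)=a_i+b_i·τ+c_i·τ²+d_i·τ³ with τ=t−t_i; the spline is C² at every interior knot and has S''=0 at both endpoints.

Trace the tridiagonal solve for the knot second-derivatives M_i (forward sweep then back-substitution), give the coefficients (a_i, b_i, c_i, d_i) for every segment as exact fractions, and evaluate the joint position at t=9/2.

Δ: Δ0=1/3, Δ1=-3
row 1: diag=10, rhs=-20; c'=1/5, d'=-2
back: M1=-2
M: M0=0, M1=-2, M2=0
seg 0: a=3, c=M0/2=0, d=(M1−M0)/(6·3)=-1/9, b=Δ0−h0·(2M0+M1)/6=4/3
seg 1: a=4, c=M1/2=-1, d=(M2−M1)/(6·2)=1/6, b=Δ1−h1·(2M1+M2)/6=-5/3
t_q=9/2 → seg 1, τ=3/2; S=4+-5/3·τ+-1·τ²+1/6·τ³=-3/16

  seg 0: a=3 b=4/3 c=0 d=-1/9
  seg 1: a=4 b=-5/3 c=-1 d=1/6
S(9/2) = -3/16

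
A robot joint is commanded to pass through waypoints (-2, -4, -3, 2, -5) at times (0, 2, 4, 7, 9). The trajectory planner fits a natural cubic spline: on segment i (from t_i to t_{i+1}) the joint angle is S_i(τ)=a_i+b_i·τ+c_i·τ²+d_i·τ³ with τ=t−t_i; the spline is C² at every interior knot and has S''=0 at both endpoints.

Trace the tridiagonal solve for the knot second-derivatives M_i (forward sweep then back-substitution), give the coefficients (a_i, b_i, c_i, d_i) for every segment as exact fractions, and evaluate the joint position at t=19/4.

Δ: Δ0=-1, Δ1=1/2, Δ2=5/3, Δ3=-7/2
row 1: diag=8, rhs=9; c'=1/4, d'=9/8
row 2: denom=10−2·1/4=19/2; d'=(7−2·9/8)/(19/2)=1/2
row 3: denom=10−3·6/19=172/19; d'=(-31−3·1/2)/(172/19)=-1235/344
back: M3=-1235/344
back: M2=1/2−6/19·-1235/344=281/172
back: M1=9/8−1/4·281/172=493/688
M: M0=0, M1=493/688, M2=281/172, M3=-1235/344, M4=0
seg 0: a=-2, c=M0/2=0, d=(M1−M0)/(6·2)=493/8256, b=Δ0−h0·(2M0+M1)/6=-2557/2064
seg 1: a=-4, c=M1/2=493/1376, d=(M2−M1)/(6·2)=631/8256, b=Δ1−h1·(2M1+M2)/6=-539/1032
seg 2: a=-3, c=M2/2=281/344, d=(M3−M2)/(6·3)=-599/2064, b=Δ2−h2·(2M2+M3)/6=3773/2064
seg 3: a=2, c=M3/2=-1235/688, d=(M4−M3)/(6·2)=1235/4128, b=Δ3−h3·(2M3+M4)/6=-571/516
t_q=19/4 → seg 2, τ=3/4; S=-3+3773/2064·τ+281/344·τ²+-599/2064·τ³=-56887/44032

  seg 0: a=-2 b=-2557/2064 c=0 d=493/8256
  seg 1: a=-4 b=-539/1032 c=493/1376 d=631/8256
  seg 2: a=-3 b=3773/2064 c=281/344 d=-599/2064
  seg 3: a=2 b=-571/516 c=-1235/688 d=1235/4128
S(19/4) = -56887/44032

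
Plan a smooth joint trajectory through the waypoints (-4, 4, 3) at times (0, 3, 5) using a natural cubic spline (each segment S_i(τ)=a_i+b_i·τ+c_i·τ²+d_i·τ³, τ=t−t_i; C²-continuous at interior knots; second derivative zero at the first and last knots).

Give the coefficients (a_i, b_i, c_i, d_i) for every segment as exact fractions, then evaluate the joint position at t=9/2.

  seg 0: a=-4 b=217/60 c=0 d=-19/180
  seg 1: a=4 b=23/30 c=-19/20 d=19/120
S(9/2) = 227/64

Δ: Δ0=8/3, Δ1=-1/2
row 1: diag=10, rhs=-19; c'=1/5, d'=-19/10
back: M1=-19/10
M: M0=0, M1=-19/10, M2=0
seg 0: a=-4, c=M0/2=0, d=(M1−M0)/(6·3)=-19/180, b=Δ0−h0·(2M0+M1)/6=217/60
seg 1: a=4, c=M1/2=-19/20, d=(M2−M1)/(6·2)=19/120, b=Δ1−h1·(2M1+M2)/6=23/30
t_q=9/2 → seg 1, τ=3/2; S=4+23/30·τ+-19/20·τ²+19/120·τ³=227/64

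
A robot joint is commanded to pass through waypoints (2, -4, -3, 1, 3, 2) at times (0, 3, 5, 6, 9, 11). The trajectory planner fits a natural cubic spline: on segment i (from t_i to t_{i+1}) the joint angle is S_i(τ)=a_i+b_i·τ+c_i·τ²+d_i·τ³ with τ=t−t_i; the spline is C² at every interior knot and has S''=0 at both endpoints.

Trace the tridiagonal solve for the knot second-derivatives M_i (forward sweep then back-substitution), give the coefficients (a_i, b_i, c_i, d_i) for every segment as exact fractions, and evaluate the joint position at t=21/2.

Δ: Δ0=-2, Δ1=1/2, Δ2=4, Δ3=2/3, Δ4=-1/2
row 1: diag=10, rhs=15; c'=1/5, d'=3/2
row 2: denom=6−2·1/5=28/5; d'=(21−2·3/2)/(28/5)=45/14
row 3: denom=8−1·5/28=219/28; d'=(-20−1·45/14)/(219/28)=-650/219
row 4: denom=10−3·28/73=646/73; d'=(-7−3·-650/219)/(646/73)=139/646
back: M4=139/646
back: M3=-650/219−28/73·139/646=-2956/969
back: M2=45/14−5/28·-2956/969=7285/1938
back: M1=3/2−1/5·7285/1938=725/969
M: M0=0, M1=725/969, M2=7285/1938, M3=-2956/969, M4=139/646, M5=0
seg 0: a=2, c=M0/2=0, d=(M1−M0)/(6·3)=725/17442, b=Δ0−h0·(2M0+M1)/6=-4601/1938
seg 1: a=-4, c=M1/2=725/1938, d=(M2−M1)/(6·2)=1945/7752, b=Δ1−h1·(2M1+M2)/6=-1213/969
seg 2: a=-3, c=M2/2=7285/3876, d=(M3−M2)/(6·1)=-4399/3876, b=Δ2−h2·(2M2+M3)/6=2103/646
seg 3: a=1, c=M3/2=-1478/969, d=(M4−M3)/(6·3)=6329/34884, b=Δ3−h3·(2M3+M4)/6=823/228
seg 4: a=3, c=M4/2=139/1292, d=(M5−M4)/(6·2)=-139/7752, b=Δ4−h4·(2M4+M5)/6=-1247/1938
t_q=21/2 → seg 4, τ=3/2; S=3+-1247/1938·τ+139/1292·τ²+-139/7752·τ³=45817/20672

  seg 0: a=2 b=-4601/1938 c=0 d=725/17442
  seg 1: a=-4 b=-1213/969 c=725/1938 d=1945/7752
  seg 2: a=-3 b=2103/646 c=7285/3876 d=-4399/3876
  seg 3: a=1 b=823/228 c=-1478/969 d=6329/34884
  seg 4: a=3 b=-1247/1938 c=139/1292 d=-139/7752
S(21/2) = 45817/20672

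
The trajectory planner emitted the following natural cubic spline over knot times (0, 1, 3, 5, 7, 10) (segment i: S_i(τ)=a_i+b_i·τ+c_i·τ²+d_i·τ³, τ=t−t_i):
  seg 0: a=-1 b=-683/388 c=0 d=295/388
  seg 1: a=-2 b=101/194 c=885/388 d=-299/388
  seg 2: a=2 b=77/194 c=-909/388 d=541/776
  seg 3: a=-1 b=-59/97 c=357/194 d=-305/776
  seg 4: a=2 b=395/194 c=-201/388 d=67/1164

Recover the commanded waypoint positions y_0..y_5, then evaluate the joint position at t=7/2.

y_0=-1 y_1=-2 y_2=2 y_3=-1 y_4=2 y_5=5
S(7/2) = 10553/6208

y_0 = S_0(0) = a_0 = -1
y_1 = S_1(0) = a_1 = -2
y_2 = S_2(0) = a_2 = 2
y_3 = S_3(0) = a_3 = -1
y_4 = S_4(0) = a_4 = 2
y_5 = S_4(3) = 5
t_q=7/2 is in segment 2 (τ=1/2); S_2(τ)=10553/6208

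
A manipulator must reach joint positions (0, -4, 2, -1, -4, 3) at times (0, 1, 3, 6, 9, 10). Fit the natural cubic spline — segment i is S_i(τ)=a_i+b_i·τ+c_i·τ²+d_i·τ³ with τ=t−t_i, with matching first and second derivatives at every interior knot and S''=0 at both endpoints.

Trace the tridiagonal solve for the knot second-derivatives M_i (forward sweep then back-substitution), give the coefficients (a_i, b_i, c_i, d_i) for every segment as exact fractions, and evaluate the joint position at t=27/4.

  seg 0: a=0 b=-3983/740 c=0 d=1023/740
  seg 1: a=-4 b=-457/370 c=3069/740 d=-751/740
  seg 2: a=2 b=235/74 c=-1437/740 d=11/60
  seg 3: a=-1 b=-2609/740 c=-54/185 d=839/2220
  seg 4: a=-4 b=1823/370 c=2301/740 d=-767/740
S(27/4) = -172817/47360

Δ: Δ0=-4, Δ1=3, Δ2=-1, Δ3=-1, Δ4=7
row 1: diag=6, rhs=42; c'=1/3, d'=7
row 2: denom=10−2·1/3=28/3; d'=(-24−2·7)/(28/3)=-57/14
row 3: denom=12−3·9/28=309/28; d'=(0−3·-57/14)/(309/28)=114/103
row 4: denom=8−3·28/103=740/103; d'=(48−3·114/103)/(740/103)=2301/370
back: M4=2301/370
back: M3=114/103−28/103·2301/370=-108/185
back: M2=-57/14−9/28·-108/185=-1437/370
back: M1=7−1/3·-1437/370=3069/370
M: M0=0, M1=3069/370, M2=-1437/370, M3=-108/185, M4=2301/370, M5=0
seg 0: a=0, c=M0/2=0, d=(M1−M0)/(6·1)=1023/740, b=Δ0−h0·(2M0+M1)/6=-3983/740
seg 1: a=-4, c=M1/2=3069/740, d=(M2−M1)/(6·2)=-751/740, b=Δ1−h1·(2M1+M2)/6=-457/370
seg 2: a=2, c=M2/2=-1437/740, d=(M3−M2)/(6·3)=11/60, b=Δ2−h2·(2M2+M3)/6=235/74
seg 3: a=-1, c=M3/2=-54/185, d=(M4−M3)/(6·3)=839/2220, b=Δ3−h3·(2M3+M4)/6=-2609/740
seg 4: a=-4, c=M4/2=2301/740, d=(M5−M4)/(6·1)=-767/740, b=Δ4−h4·(2M4+M5)/6=1823/370
t_q=27/4 → seg 3, τ=3/4; S=-1+-2609/740·τ+-54/185·τ²+839/2220·τ³=-172817/47360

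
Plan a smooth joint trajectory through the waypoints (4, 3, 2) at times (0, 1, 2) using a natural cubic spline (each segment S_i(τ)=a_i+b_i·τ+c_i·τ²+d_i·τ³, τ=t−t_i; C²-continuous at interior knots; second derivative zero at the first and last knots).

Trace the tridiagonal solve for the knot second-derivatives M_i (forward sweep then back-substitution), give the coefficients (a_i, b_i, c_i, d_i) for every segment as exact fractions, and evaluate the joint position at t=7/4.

Δ: Δ0=-1, Δ1=-1
row 1: diag=4, rhs=0; c'=1/4, d'=0
back: M1=0
M: M0=0, M1=0, M2=0
seg 0: a=4, c=M0/2=0, d=(M1−M0)/(6·1)=0, b=Δ0−h0·(2M0+M1)/6=-1
seg 1: a=3, c=M1/2=0, d=(M2−M1)/(6·1)=0, b=Δ1−h1·(2M1+M2)/6=-1
t_q=7/4 → seg 1, τ=3/4; S=3+-1·τ+0·τ²+0·τ³=9/4

  seg 0: a=4 b=-1 c=0 d=0
  seg 1: a=3 b=-1 c=0 d=0
S(7/4) = 9/4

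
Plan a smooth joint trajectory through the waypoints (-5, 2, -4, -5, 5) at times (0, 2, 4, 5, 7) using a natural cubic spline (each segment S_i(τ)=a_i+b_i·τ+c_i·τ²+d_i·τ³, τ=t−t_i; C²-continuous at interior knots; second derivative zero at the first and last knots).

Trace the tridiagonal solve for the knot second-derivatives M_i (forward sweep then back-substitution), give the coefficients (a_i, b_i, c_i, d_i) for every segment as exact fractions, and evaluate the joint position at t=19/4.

  seg 0: a=-5 b=1375/256 c=0 d=-479/1024
  seg 1: a=2 b=-31/128 c=-1437/512 d=731/1024
  seg 2: a=-4 b=-743/256 c=189/128 d=109/256
  seg 3: a=-5 b=85/64 c=705/256 d=-235/512
S(19/4) = -84649/16384

Δ: Δ0=7/2, Δ1=-3, Δ2=-1, Δ3=5
row 1: diag=8, rhs=-39; c'=1/4, d'=-39/8
row 2: denom=6−2·1/4=11/2; d'=(12−2·-39/8)/(11/2)=87/22
row 3: denom=6−1·2/11=64/11; d'=(36−1·87/22)/(64/11)=705/128
back: M3=705/128
back: M2=87/22−2/11·705/128=189/64
back: M1=-39/8−1/4·189/64=-1437/256
M: M0=0, M1=-1437/256, M2=189/64, M3=705/128, M4=0
seg 0: a=-5, c=M0/2=0, d=(M1−M0)/(6·2)=-479/1024, b=Δ0−h0·(2M0+M1)/6=1375/256
seg 1: a=2, c=M1/2=-1437/512, d=(M2−M1)/(6·2)=731/1024, b=Δ1−h1·(2M1+M2)/6=-31/128
seg 2: a=-4, c=M2/2=189/128, d=(M3−M2)/(6·1)=109/256, b=Δ2−h2·(2M2+M3)/6=-743/256
seg 3: a=-5, c=M3/2=705/256, d=(M4−M3)/(6·2)=-235/512, b=Δ3−h3·(2M3+M4)/6=85/64
t_q=19/4 → seg 2, τ=3/4; S=-4+-743/256·τ+189/128·τ²+109/256·τ³=-84649/16384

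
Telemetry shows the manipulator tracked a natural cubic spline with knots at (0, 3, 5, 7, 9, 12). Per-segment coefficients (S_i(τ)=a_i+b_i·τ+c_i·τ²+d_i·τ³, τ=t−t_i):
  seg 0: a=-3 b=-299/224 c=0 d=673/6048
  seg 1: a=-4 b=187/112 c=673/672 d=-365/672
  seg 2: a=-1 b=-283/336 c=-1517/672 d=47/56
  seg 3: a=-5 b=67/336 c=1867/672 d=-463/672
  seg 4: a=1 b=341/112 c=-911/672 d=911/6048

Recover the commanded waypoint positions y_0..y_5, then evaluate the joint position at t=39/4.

y_0 = S_0(0) = a_0 = -3
y_1 = S_1(0) = a_1 = -4
y_2 = S_2(0) = a_2 = -1
y_3 = S_3(0) = a_3 = -5
y_4 = S_4(0) = a_4 = 1
y_5 = S_4(3) = 2
t_q=39/4 is in segment 4 (τ=3/4); S_4(τ)=5293/2048

y_0=-3 y_1=-4 y_2=-1 y_3=-5 y_4=1 y_5=2
S(39/4) = 5293/2048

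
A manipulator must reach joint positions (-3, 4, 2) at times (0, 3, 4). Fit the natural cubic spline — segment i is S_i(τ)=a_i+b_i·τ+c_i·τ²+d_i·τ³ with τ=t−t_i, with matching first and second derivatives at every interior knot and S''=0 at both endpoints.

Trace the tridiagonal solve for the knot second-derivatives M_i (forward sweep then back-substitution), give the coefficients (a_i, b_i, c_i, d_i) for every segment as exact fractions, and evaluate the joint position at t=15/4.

  seg 0: a=-3 b=95/24 c=0 d=-13/72
  seg 1: a=4 b=-11/12 c=-13/8 d=13/24
S(15/4) = 1345/512

Δ: Δ0=7/3, Δ1=-2
row 1: diag=8, rhs=-26; c'=1/8, d'=-13/4
back: M1=-13/4
M: M0=0, M1=-13/4, M2=0
seg 0: a=-3, c=M0/2=0, d=(M1−M0)/(6·3)=-13/72, b=Δ0−h0·(2M0+M1)/6=95/24
seg 1: a=4, c=M1/2=-13/8, d=(M2−M1)/(6·1)=13/24, b=Δ1−h1·(2M1+M2)/6=-11/12
t_q=15/4 → seg 1, τ=3/4; S=4+-11/12·τ+-13/8·τ²+13/24·τ³=1345/512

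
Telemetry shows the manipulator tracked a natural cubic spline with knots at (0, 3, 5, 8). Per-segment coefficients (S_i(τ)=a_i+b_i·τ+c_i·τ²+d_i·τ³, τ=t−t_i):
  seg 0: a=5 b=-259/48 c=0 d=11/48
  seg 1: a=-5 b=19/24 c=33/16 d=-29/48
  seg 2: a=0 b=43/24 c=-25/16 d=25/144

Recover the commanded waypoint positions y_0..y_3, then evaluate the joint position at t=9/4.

y_0 = S_0(0) = a_0 = 5
y_1 = S_1(0) = a_1 = -5
y_2 = S_2(0) = a_2 = 0
y_3 = S_2(3) = -4
t_q=9/4 is in segment 0 (τ=9/4); S_0(τ)=-4639/1024

y_0=5 y_1=-5 y_2=0 y_3=-4
S(9/4) = -4639/1024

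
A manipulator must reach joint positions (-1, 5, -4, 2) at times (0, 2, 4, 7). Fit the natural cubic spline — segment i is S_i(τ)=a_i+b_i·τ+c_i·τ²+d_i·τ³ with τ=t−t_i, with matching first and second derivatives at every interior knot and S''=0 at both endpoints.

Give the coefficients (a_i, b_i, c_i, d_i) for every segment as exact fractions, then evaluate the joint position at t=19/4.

Δ: Δ0=3, Δ1=-9/2, Δ2=2
row 1: diag=8, rhs=-45; c'=1/4, d'=-45/8
row 2: denom=10−2·1/4=19/2; d'=(39−2·-45/8)/(19/2)=201/38
back: M2=201/38
back: M1=-45/8−1/4·201/38=-132/19
M: M0=0, M1=-132/19, M2=201/38, M3=0
seg 0: a=-1, c=M0/2=0, d=(M1−M0)/(6·2)=-11/19, b=Δ0−h0·(2M0+M1)/6=101/19
seg 1: a=5, c=M1/2=-66/19, d=(M2−M1)/(6·2)=155/152, b=Δ1−h1·(2M1+M2)/6=-31/19
seg 2: a=-4, c=M2/2=201/76, d=(M3−M2)/(6·3)=-67/228, b=Δ2−h2·(2M2+M3)/6=-125/38
t_q=19/4 → seg 2, τ=3/4; S=-4+-125/38·τ+201/76·τ²+-67/228·τ³=-24823/4864

  seg 0: a=-1 b=101/19 c=0 d=-11/19
  seg 1: a=5 b=-31/19 c=-66/19 d=155/152
  seg 2: a=-4 b=-125/38 c=201/76 d=-67/228
S(19/4) = -24823/4864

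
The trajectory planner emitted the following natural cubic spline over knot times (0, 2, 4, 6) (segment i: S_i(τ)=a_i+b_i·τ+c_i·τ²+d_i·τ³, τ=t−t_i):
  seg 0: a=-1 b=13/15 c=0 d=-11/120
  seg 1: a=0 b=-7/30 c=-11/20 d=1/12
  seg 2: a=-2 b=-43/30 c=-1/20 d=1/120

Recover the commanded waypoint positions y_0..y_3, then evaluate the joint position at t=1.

y_0=-1 y_1=0 y_2=-2 y_3=-5
S(1) = -9/40

y_0 = S_0(0) = a_0 = -1
y_1 = S_1(0) = a_1 = 0
y_2 = S_2(0) = a_2 = -2
y_3 = S_2(2) = -5
t_q=1 is in segment 0 (τ=1); S_0(τ)=-9/40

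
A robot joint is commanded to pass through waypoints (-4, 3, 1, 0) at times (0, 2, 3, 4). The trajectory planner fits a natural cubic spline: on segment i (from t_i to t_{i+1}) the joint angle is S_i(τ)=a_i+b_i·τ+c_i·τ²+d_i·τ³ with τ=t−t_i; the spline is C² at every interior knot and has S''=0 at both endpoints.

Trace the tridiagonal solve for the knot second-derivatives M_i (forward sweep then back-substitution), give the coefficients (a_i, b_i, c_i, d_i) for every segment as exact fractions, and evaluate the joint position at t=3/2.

  seg 0: a=-4 b=11/2 c=0 d=-1/2
  seg 1: a=3 b=-1/2 c=-3 d=3/2
  seg 2: a=1 b=-2 c=3/2 d=-1/2
S(3/2) = 41/16

Δ: Δ0=7/2, Δ1=-2, Δ2=-1
row 1: diag=6, rhs=-33; c'=1/6, d'=-11/2
row 2: denom=4−1·1/6=23/6; d'=(6−1·-11/2)/(23/6)=3
back: M2=3
back: M1=-11/2−1/6·3=-6
M: M0=0, M1=-6, M2=3, M3=0
seg 0: a=-4, c=M0/2=0, d=(M1−M0)/(6·2)=-1/2, b=Δ0−h0·(2M0+M1)/6=11/2
seg 1: a=3, c=M1/2=-3, d=(M2−M1)/(6·1)=3/2, b=Δ1−h1·(2M1+M2)/6=-1/2
seg 2: a=1, c=M2/2=3/2, d=(M3−M2)/(6·1)=-1/2, b=Δ2−h2·(2M2+M3)/6=-2
t_q=3/2 → seg 0, τ=3/2; S=-4+11/2·τ+0·τ²+-1/2·τ³=41/16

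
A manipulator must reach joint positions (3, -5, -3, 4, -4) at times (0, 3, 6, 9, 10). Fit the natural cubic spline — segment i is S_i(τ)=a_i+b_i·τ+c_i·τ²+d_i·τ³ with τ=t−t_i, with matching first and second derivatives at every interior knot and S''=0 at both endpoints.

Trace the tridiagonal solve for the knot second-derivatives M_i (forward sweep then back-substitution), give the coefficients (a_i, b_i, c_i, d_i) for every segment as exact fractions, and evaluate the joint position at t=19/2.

Δ: Δ0=-8/3, Δ1=2/3, Δ2=7/3, Δ3=-8
row 1: diag=12, rhs=20; c'=1/4, d'=5/3
row 2: denom=12−3·1/4=45/4; d'=(10−3·5/3)/(45/4)=4/9
row 3: denom=8−3·4/15=36/5; d'=(-62−3·4/9)/(36/5)=-475/54
back: M3=-475/54
back: M2=4/9−4/15·-475/54=226/81
back: M1=5/3−1/4·226/81=157/162
M: M0=0, M1=157/162, M2=226/81, M3=-475/54, M4=0
seg 0: a=3, c=M0/2=0, d=(M1−M0)/(6·3)=157/2916, b=Δ0−h0·(2M0+M1)/6=-1021/324
seg 1: a=-5, c=M1/2=157/324, d=(M2−M1)/(6·3)=295/2916, b=Δ1−h1·(2M1+M2)/6=-275/162
seg 2: a=-3, c=M2/2=113/81, d=(M3−M2)/(6·3)=-1877/2916, b=Δ2−h2·(2M2+M3)/6=1277/324
seg 3: a=4, c=M3/2=-475/108, d=(M4−M3)/(6·1)=475/324, b=Δ3−h3·(2M3+M4)/6=-821/162
t_q=19/2 → seg 3, τ=1/2; S=4+-821/162·τ+-475/108·τ²+475/324·τ³=475/864

  seg 0: a=3 b=-1021/324 c=0 d=157/2916
  seg 1: a=-5 b=-275/162 c=157/324 d=295/2916
  seg 2: a=-3 b=1277/324 c=113/81 d=-1877/2916
  seg 3: a=4 b=-821/162 c=-475/108 d=475/324
S(19/2) = 475/864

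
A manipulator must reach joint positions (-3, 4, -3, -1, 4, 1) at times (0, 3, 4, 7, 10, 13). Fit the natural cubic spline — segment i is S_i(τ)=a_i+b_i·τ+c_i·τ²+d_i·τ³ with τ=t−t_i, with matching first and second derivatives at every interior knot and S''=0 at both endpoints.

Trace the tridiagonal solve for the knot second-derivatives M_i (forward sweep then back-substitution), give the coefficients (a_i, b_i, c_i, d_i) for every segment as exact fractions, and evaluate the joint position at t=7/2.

  seg 0: a=-3 b=5330/849 c=0 d=-3349/7641
  seg 1: a=4 b=-4717/849 c=-3349/849 d=2123/849
  seg 2: a=-3 b=-1682/283 c=3020/849 d=-3448/7641
  seg 3: a=-1 b=910/283 c=-428/849 d=-31/7641
  seg 4: a=4 b=23/283 c=-153/283 d=17/283
S(7/2) = 3725/6792

Δ: Δ0=7/3, Δ1=-7, Δ2=2/3, Δ3=5/3, Δ4=-1
row 1: diag=8, rhs=-56; c'=1/8, d'=-7
row 2: denom=8−1·1/8=63/8; d'=(46−1·-7)/(63/8)=424/63
row 3: denom=12−3·8/21=76/7; d'=(6−3·424/63)/(76/7)=-149/114
row 4: denom=12−3·21/76=849/76; d'=(-16−3·-149/114)/(849/76)=-306/283
back: M4=-306/283
back: M3=-149/114−21/76·-306/283=-856/849
back: M2=424/63−8/21·-856/849=6040/849
back: M1=-7−1/8·6040/849=-6698/849
M: M0=0, M1=-6698/849, M2=6040/849, M3=-856/849, M4=-306/283, M5=0
seg 0: a=-3, c=M0/2=0, d=(M1−M0)/(6·3)=-3349/7641, b=Δ0−h0·(2M0+M1)/6=5330/849
seg 1: a=4, c=M1/2=-3349/849, d=(M2−M1)/(6·1)=2123/849, b=Δ1−h1·(2M1+M2)/6=-4717/849
seg 2: a=-3, c=M2/2=3020/849, d=(M3−M2)/(6·3)=-3448/7641, b=Δ2−h2·(2M2+M3)/6=-1682/283
seg 3: a=-1, c=M3/2=-428/849, d=(M4−M3)/(6·3)=-31/7641, b=Δ3−h3·(2M3+M4)/6=910/283
seg 4: a=4, c=M4/2=-153/283, d=(M5−M4)/(6·3)=17/283, b=Δ4−h4·(2M4+M5)/6=23/283
t_q=7/2 → seg 1, τ=1/2; S=4+-4717/849·τ+-3349/849·τ²+2123/849·τ³=3725/6792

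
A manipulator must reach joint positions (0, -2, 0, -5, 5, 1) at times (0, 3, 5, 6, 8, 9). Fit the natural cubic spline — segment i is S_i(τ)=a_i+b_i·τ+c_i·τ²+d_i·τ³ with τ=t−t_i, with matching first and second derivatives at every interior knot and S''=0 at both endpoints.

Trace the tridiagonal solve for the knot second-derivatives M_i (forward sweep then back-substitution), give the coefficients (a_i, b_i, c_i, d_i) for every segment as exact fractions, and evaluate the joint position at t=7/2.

Δ: Δ0=-2/3, Δ1=1, Δ2=-5, Δ3=5, Δ4=-4
row 1: diag=10, rhs=10; c'=1/5, d'=1
row 2: denom=6−2·1/5=28/5; d'=(-36−2·1)/(28/5)=-95/14
row 3: denom=6−1·5/28=163/28; d'=(60−1·-95/14)/(163/28)=1870/163
row 4: denom=6−2·56/163=866/163; d'=(-54−2·1870/163)/(866/163)=-6271/433
back: M4=-6271/433
back: M3=1870/163−56/163·-6271/433=7122/433
back: M2=-95/14−5/28·7122/433=-4210/433
back: M1=1−1/5·-4210/433=1275/433
M: M0=0, M1=1275/433, M2=-4210/433, M3=7122/433, M4=-6271/433, M5=0
seg 0: a=0, c=M0/2=0, d=(M1−M0)/(6·3)=425/2598, b=Δ0−h0·(2M0+M1)/6=-5557/2598
seg 1: a=-2, c=M1/2=1275/866, d=(M2−M1)/(6·2)=-5485/5196, b=Δ1−h1·(2M1+M2)/6=2959/1299
seg 2: a=0, c=M2/2=-2105/433, d=(M3−M2)/(6·1)=5666/1299, b=Δ2−h2·(2M2+M3)/6=-5846/1299
seg 3: a=-5, c=M3/2=3561/433, d=(M4−M3)/(6·2)=-13393/5196, b=Δ3−h3·(2M3+M4)/6=-1478/1299
seg 4: a=5, c=M4/2=-6271/866, d=(M5−M4)/(6·1)=6271/2598, b=Δ4−h4·(2M4+M5)/6=1075/1299
t_q=7/2 → seg 1, τ=1/2; S=-2+2959/1299·τ+1275/866·τ²+-5485/5196·τ³=-8659/13856

  seg 0: a=0 b=-5557/2598 c=0 d=425/2598
  seg 1: a=-2 b=2959/1299 c=1275/866 d=-5485/5196
  seg 2: a=0 b=-5846/1299 c=-2105/433 d=5666/1299
  seg 3: a=-5 b=-1478/1299 c=3561/433 d=-13393/5196
  seg 4: a=5 b=1075/1299 c=-6271/866 d=6271/2598
S(7/2) = -8659/13856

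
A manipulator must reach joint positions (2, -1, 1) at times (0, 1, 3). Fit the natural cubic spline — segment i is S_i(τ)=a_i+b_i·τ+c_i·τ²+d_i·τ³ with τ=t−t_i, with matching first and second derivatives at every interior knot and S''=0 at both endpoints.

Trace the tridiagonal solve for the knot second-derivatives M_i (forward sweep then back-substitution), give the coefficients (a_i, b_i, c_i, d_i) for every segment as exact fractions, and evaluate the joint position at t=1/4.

Δ: Δ0=-3, Δ1=1
row 1: diag=6, rhs=24; c'=1/3, d'=4
back: M1=4
M: M0=0, M1=4, M2=0
seg 0: a=2, c=M0/2=0, d=(M1−M0)/(6·1)=2/3, b=Δ0−h0·(2M0+M1)/6=-11/3
seg 1: a=-1, c=M1/2=2, d=(M2−M1)/(6·2)=-1/3, b=Δ1−h1·(2M1+M2)/6=-5/3
t_q=1/4 → seg 0, τ=1/4; S=2+-11/3·τ+0·τ²+2/3·τ³=35/32

  seg 0: a=2 b=-11/3 c=0 d=2/3
  seg 1: a=-1 b=-5/3 c=2 d=-1/3
S(1/4) = 35/32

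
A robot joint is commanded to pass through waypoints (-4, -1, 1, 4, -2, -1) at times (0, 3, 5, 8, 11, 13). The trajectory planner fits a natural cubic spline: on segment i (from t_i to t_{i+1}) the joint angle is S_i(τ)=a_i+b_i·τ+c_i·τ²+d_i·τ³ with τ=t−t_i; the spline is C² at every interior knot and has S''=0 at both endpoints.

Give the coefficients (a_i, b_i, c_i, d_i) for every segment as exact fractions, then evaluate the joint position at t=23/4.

Δ: Δ0=1, Δ1=1, Δ2=1, Δ3=-2, Δ4=1/2
row 1: diag=10, rhs=0; c'=1/5, d'=0
row 2: denom=10−2·1/5=48/5; d'=(0−2·0)/(48/5)=0
row 3: denom=12−3·5/16=177/16; d'=(-18−3·0)/(177/16)=-96/59
row 4: denom=10−3·16/59=542/59; d'=(15−3·-96/59)/(542/59)=1173/542
back: M4=1173/542
back: M3=-96/59−16/59·1173/542=-600/271
back: M2=0−5/16·-600/271=375/542
back: M1=0−1/5·375/542=-75/542
M: M0=0, M1=-75/542, M2=375/542, M3=-600/271, M4=1173/542, M5=0
seg 0: a=-4, c=M0/2=0, d=(M1−M0)/(6·3)=-25/3252, b=Δ0−h0·(2M0+M1)/6=1159/1084
seg 1: a=-1, c=M1/2=-75/1084, d=(M2−M1)/(6·2)=75/1084, b=Δ1−h1·(2M1+M2)/6=467/542
seg 2: a=1, c=M2/2=375/1084, d=(M3−M2)/(6·3)=-175/1084, b=Δ2−h2·(2M2+M3)/6=767/542
seg 3: a=4, c=M3/2=-300/271, d=(M4−M3)/(6·3)=791/3252, b=Δ3−h3·(2M3+M4)/6=-941/1084
seg 4: a=-2, c=M4/2=1173/1084, d=(M5−M4)/(6·2)=-391/2168, b=Δ4−h4·(2M4+M5)/6=-511/542
t_q=23/4 → seg 2, τ=3/4; S=1+767/542·τ+375/1084·τ²+-175/1084·τ³=151783/69376

  seg 0: a=-4 b=1159/1084 c=0 d=-25/3252
  seg 1: a=-1 b=467/542 c=-75/1084 d=75/1084
  seg 2: a=1 b=767/542 c=375/1084 d=-175/1084
  seg 3: a=4 b=-941/1084 c=-300/271 d=791/3252
  seg 4: a=-2 b=-511/542 c=1173/1084 d=-391/2168
S(23/4) = 151783/69376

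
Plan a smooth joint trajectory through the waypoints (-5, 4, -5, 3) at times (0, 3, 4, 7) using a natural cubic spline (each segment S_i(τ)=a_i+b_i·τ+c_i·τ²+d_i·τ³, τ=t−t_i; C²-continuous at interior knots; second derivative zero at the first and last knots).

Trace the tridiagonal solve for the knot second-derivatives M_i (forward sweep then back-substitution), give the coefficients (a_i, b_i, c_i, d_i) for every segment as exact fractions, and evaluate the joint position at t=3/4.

  seg 0: a=-5 b=512/63 c=0 d=-323/567
  seg 1: a=4 b=-457/63 c=-323/63 d=71/21
  seg 2: a=-5 b=-464/63 c=316/63 d=-316/567
S(3/4) = 383/448

Δ: Δ0=3, Δ1=-9, Δ2=8/3
row 1: diag=8, rhs=-72; c'=1/8, d'=-9
row 2: denom=8−1·1/8=63/8; d'=(70−1·-9)/(63/8)=632/63
back: M2=632/63
back: M1=-9−1/8·632/63=-646/63
M: M0=0, M1=-646/63, M2=632/63, M3=0
seg 0: a=-5, c=M0/2=0, d=(M1−M0)/(6·3)=-323/567, b=Δ0−h0·(2M0+M1)/6=512/63
seg 1: a=4, c=M1/2=-323/63, d=(M2−M1)/(6·1)=71/21, b=Δ1−h1·(2M1+M2)/6=-457/63
seg 2: a=-5, c=M2/2=316/63, d=(M3−M2)/(6·3)=-316/567, b=Δ2−h2·(2M2+M3)/6=-464/63
t_q=3/4 → seg 0, τ=3/4; S=-5+512/63·τ+0·τ²+-323/567·τ³=383/448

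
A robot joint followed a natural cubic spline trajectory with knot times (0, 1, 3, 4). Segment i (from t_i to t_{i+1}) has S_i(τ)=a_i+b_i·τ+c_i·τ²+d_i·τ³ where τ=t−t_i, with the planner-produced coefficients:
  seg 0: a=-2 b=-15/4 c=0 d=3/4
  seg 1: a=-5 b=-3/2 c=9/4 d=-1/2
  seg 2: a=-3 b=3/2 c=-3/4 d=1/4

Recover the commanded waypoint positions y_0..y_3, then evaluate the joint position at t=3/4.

y_0=-2 y_1=-5 y_2=-3 y_3=-2
S(3/4) = -1151/256

y_0 = S_0(0) = a_0 = -2
y_1 = S_1(0) = a_1 = -5
y_2 = S_2(0) = a_2 = -3
y_3 = S_2(1) = -2
t_q=3/4 is in segment 0 (τ=3/4); S_0(τ)=-1151/256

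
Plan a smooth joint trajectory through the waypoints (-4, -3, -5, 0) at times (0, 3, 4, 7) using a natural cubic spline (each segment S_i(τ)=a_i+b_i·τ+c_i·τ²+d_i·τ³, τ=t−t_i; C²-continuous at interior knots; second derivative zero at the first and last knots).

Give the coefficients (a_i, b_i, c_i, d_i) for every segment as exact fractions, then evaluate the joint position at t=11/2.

Δ: Δ0=1/3, Δ1=-2, Δ2=5/3
row 1: diag=8, rhs=-14; c'=1/8, d'=-7/4
row 2: denom=8−1·1/8=63/8; d'=(22−1·-7/4)/(63/8)=190/63
back: M2=190/63
back: M1=-7/4−1/8·190/63=-134/63
M: M0=0, M1=-134/63, M2=190/63, M3=0
seg 0: a=-4, c=M0/2=0, d=(M1−M0)/(6·3)=-67/567, b=Δ0−h0·(2M0+M1)/6=88/63
seg 1: a=-3, c=M1/2=-67/63, d=(M2−M1)/(6·1)=6/7, b=Δ1−h1·(2M1+M2)/6=-113/63
seg 2: a=-5, c=M2/2=95/63, d=(M3−M2)/(6·3)=-95/567, b=Δ2−h2·(2M2+M3)/6=-85/63
t_q=11/2 → seg 2, τ=3/2; S=-5+-85/63·τ+95/63·τ²+-95/567·τ³=-235/56

  seg 0: a=-4 b=88/63 c=0 d=-67/567
  seg 1: a=-3 b=-113/63 c=-67/63 d=6/7
  seg 2: a=-5 b=-85/63 c=95/63 d=-95/567
S(11/2) = -235/56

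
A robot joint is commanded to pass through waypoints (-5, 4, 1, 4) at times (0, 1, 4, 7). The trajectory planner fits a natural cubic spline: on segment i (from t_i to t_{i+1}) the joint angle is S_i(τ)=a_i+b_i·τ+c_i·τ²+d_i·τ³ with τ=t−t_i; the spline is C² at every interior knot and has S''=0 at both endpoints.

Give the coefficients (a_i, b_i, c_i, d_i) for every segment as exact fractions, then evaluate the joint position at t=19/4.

Δ: Δ0=9, Δ1=-1, Δ2=1
row 1: diag=8, rhs=-60; c'=3/8, d'=-15/2
row 2: denom=12−3·3/8=87/8; d'=(12−3·-15/2)/(87/8)=92/29
back: M2=92/29
back: M1=-15/2−3/8·92/29=-252/29
M: M0=0, M1=-252/29, M2=92/29, M3=0
seg 0: a=-5, c=M0/2=0, d=(M1−M0)/(6·1)=-42/29, b=Δ0−h0·(2M0+M1)/6=303/29
seg 1: a=4, c=M1/2=-126/29, d=(M2−M1)/(6·3)=172/261, b=Δ1−h1·(2M1+M2)/6=177/29
seg 2: a=1, c=M2/2=46/29, d=(M3−M2)/(6·3)=-46/261, b=Δ2−h2·(2M2+M3)/6=-63/29
t_q=19/4 → seg 2, τ=3/4; S=1+-63/29·τ+46/29·τ²+-46/261·τ³=175/928

  seg 0: a=-5 b=303/29 c=0 d=-42/29
  seg 1: a=4 b=177/29 c=-126/29 d=172/261
  seg 2: a=1 b=-63/29 c=46/29 d=-46/261
S(19/4) = 175/928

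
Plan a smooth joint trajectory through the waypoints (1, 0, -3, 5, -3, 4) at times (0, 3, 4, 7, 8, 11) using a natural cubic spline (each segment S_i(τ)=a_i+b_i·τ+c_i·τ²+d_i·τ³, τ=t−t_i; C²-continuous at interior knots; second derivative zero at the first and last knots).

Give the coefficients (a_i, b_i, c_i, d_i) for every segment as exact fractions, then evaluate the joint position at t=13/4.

  seg 0: a=1 b=473/377 c=0 d=-1796/10179
  seg 1: a=0 b=-1323/377 c=-1796/1131 d=2372/1131
  seg 2: a=-3 b=-445/1131 c=5320/1131 d=-431/351
  seg 3: a=5 b=-6022/1131 c=-2393/377 d=4153/1131
  seg 4: a=-3 b=-7921/1131 c=1760/377 d=-1760/3393
S(13/4) = -5693/6032

Δ: Δ0=-1/3, Δ1=-3, Δ2=8/3, Δ3=-8, Δ4=7/3
row 1: diag=8, rhs=-16; c'=1/8, d'=-2
row 2: denom=8−1·1/8=63/8; d'=(34−1·-2)/(63/8)=32/7
row 3: denom=8−3·8/21=48/7; d'=(-64−3·32/7)/(48/7)=-34/3
row 4: denom=8−1·7/48=377/48; d'=(62−1·-34/3)/(377/48)=3520/377
back: M4=3520/377
back: M3=-34/3−7/48·3520/377=-4786/377
back: M2=32/7−8/21·-4786/377=10640/1131
back: M1=-2−1/8·10640/1131=-3592/1131
M: M0=0, M1=-3592/1131, M2=10640/1131, M3=-4786/377, M4=3520/377, M5=0
seg 0: a=1, c=M0/2=0, d=(M1−M0)/(6·3)=-1796/10179, b=Δ0−h0·(2M0+M1)/6=473/377
seg 1: a=0, c=M1/2=-1796/1131, d=(M2−M1)/(6·1)=2372/1131, b=Δ1−h1·(2M1+M2)/6=-1323/377
seg 2: a=-3, c=M2/2=5320/1131, d=(M3−M2)/(6·3)=-431/351, b=Δ2−h2·(2M2+M3)/6=-445/1131
seg 3: a=5, c=M3/2=-2393/377, d=(M4−M3)/(6·1)=4153/1131, b=Δ3−h3·(2M3+M4)/6=-6022/1131
seg 4: a=-3, c=M4/2=1760/377, d=(M5−M4)/(6·3)=-1760/3393, b=Δ4−h4·(2M4+M5)/6=-7921/1131
t_q=13/4 → seg 1, τ=1/4; S=0+-1323/377·τ+-1796/1131·τ²+2372/1131·τ³=-5693/6032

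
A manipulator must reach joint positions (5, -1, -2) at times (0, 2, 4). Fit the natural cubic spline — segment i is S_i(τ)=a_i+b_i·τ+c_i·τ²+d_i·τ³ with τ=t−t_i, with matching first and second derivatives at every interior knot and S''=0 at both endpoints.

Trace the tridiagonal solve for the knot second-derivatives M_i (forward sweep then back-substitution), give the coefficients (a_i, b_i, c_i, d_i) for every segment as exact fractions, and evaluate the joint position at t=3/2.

Δ: Δ0=-3, Δ1=-1/2
row 1: diag=8, rhs=15; c'=1/4, d'=15/8
back: M1=15/8
M: M0=0, M1=15/8, M2=0
seg 0: a=5, c=M0/2=0, d=(M1−M0)/(6·2)=5/32, b=Δ0−h0·(2M0+M1)/6=-29/8
seg 1: a=-1, c=M1/2=15/16, d=(M2−M1)/(6·2)=-5/32, b=Δ1−h1·(2M1+M2)/6=-7/4
t_q=3/2 → seg 0, τ=3/2; S=5+-29/8·τ+0·τ²+5/32·τ³=23/256

  seg 0: a=5 b=-29/8 c=0 d=5/32
  seg 1: a=-1 b=-7/4 c=15/16 d=-5/32
S(3/2) = 23/256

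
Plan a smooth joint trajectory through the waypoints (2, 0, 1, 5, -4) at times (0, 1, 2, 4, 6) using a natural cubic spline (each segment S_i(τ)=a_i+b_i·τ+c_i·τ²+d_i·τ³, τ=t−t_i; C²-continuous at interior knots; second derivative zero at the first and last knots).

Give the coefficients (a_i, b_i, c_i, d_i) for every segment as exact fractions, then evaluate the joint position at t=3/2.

Δ: Δ0=-2, Δ1=1, Δ2=2, Δ3=-9/2
row 1: diag=4, rhs=18; c'=1/4, d'=9/2
row 2: denom=6−1·1/4=23/4; d'=(6−1·9/2)/(23/4)=6/23
row 3: denom=8−2·8/23=168/23; d'=(-39−2·6/23)/(168/23)=-303/56
back: M3=-303/56
back: M2=6/23−8/23·-303/56=15/7
back: M1=9/2−1/4·15/7=111/28
M: M0=0, M1=111/28, M2=15/7, M3=-303/56, M4=0
seg 0: a=2, c=M0/2=0, d=(M1−M0)/(6·1)=37/56, b=Δ0−h0·(2M0+M1)/6=-149/56
seg 1: a=0, c=M1/2=111/56, d=(M2−M1)/(6·1)=-17/56, b=Δ1−h1·(2M1+M2)/6=-19/28
seg 2: a=1, c=M2/2=15/14, d=(M3−M2)/(6·2)=-141/224, b=Δ2−h2·(2M2+M3)/6=19/8
seg 3: a=5, c=M3/2=-303/112, d=(M4−M3)/(6·2)=101/224, b=Δ3−h3·(2M3+M4)/6=-25/28
t_q=3/2 → seg 1, τ=1/2; S=0+-19/28·τ+111/56·τ²+-17/56·τ³=53/448

  seg 0: a=2 b=-149/56 c=0 d=37/56
  seg 1: a=0 b=-19/28 c=111/56 d=-17/56
  seg 2: a=1 b=19/8 c=15/14 d=-141/224
  seg 3: a=5 b=-25/28 c=-303/112 d=101/224
S(3/2) = 53/448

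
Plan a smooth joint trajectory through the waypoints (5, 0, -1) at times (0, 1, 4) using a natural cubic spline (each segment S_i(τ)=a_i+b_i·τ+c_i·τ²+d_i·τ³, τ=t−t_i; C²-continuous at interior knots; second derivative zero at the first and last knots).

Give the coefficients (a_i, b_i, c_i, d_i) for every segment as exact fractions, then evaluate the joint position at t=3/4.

  seg 0: a=5 b=-67/12 c=0 d=7/12
  seg 1: a=0 b=-23/6 c=7/4 d=-7/36
S(3/4) = 271/256

Δ: Δ0=-5, Δ1=-1/3
row 1: diag=8, rhs=28; c'=3/8, d'=7/2
back: M1=7/2
M: M0=0, M1=7/2, M2=0
seg 0: a=5, c=M0/2=0, d=(M1−M0)/(6·1)=7/12, b=Δ0−h0·(2M0+M1)/6=-67/12
seg 1: a=0, c=M1/2=7/4, d=(M2−M1)/(6·3)=-7/36, b=Δ1−h1·(2M1+M2)/6=-23/6
t_q=3/4 → seg 0, τ=3/4; S=5+-67/12·τ+0·τ²+7/12·τ³=271/256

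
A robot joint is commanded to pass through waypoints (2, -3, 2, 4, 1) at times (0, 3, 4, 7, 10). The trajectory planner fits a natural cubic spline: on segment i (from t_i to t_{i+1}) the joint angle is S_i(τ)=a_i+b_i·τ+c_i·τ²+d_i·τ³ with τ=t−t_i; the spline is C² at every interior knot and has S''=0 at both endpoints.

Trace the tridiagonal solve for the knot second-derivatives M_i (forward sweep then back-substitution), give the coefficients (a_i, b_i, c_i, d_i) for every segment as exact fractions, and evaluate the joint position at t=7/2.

Δ: Δ0=-5/3, Δ1=5, Δ2=2/3, Δ3=-1
row 1: diag=8, rhs=40; c'=1/8, d'=5
row 2: denom=8−1·1/8=63/8; d'=(-26−1·5)/(63/8)=-248/63
row 3: denom=12−3·8/21=76/7; d'=(-10−3·-248/63)/(76/7)=1/6
back: M3=1/6
back: M2=-248/63−8/21·1/6=-4
back: M1=5−1/8·-4=11/2
M: M0=0, M1=11/2, M2=-4, M3=1/6, M4=0
seg 0: a=2, c=M0/2=0, d=(M1−M0)/(6·3)=11/36, b=Δ0−h0·(2M0+M1)/6=-53/12
seg 1: a=-3, c=M1/2=11/4, d=(M2−M1)/(6·1)=-19/12, b=Δ1−h1·(2M1+M2)/6=23/6
seg 2: a=2, c=M2/2=-2, d=(M3−M2)/(6·3)=25/108, b=Δ2−h2·(2M2+M3)/6=55/12
seg 3: a=4, c=M3/2=1/12, d=(M4−M3)/(6·3)=-1/108, b=Δ3−h3·(2M3+M4)/6=-7/6
t_q=7/2 → seg 1, τ=1/2; S=-3+23/6·τ+11/4·τ²+-19/12·τ³=-19/32

  seg 0: a=2 b=-53/12 c=0 d=11/36
  seg 1: a=-3 b=23/6 c=11/4 d=-19/12
  seg 2: a=2 b=55/12 c=-2 d=25/108
  seg 3: a=4 b=-7/6 c=1/12 d=-1/108
S(7/2) = -19/32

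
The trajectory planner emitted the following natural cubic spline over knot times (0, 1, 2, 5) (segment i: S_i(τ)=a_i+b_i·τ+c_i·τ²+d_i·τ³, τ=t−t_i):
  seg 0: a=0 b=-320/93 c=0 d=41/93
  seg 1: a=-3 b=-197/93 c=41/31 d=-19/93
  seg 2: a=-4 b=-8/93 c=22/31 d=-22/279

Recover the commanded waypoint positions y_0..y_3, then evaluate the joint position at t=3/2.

y_0 = S_0(0) = a_0 = 0
y_1 = S_1(0) = a_1 = -3
y_2 = S_2(0) = a_2 = -4
y_3 = S_2(3) = 0
t_q=3/2 is in segment 1 (τ=1/2); S_1(τ)=-931/248

y_0=0 y_1=-3 y_2=-4 y_3=0
S(3/2) = -931/248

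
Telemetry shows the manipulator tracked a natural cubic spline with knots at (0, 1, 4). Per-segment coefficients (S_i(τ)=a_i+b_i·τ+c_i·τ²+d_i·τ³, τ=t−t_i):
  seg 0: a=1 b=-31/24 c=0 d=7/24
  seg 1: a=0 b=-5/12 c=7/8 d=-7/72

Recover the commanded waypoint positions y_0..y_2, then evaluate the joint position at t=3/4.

y_0 = S_0(0) = a_0 = 1
y_1 = S_1(0) = a_1 = 0
y_2 = S_1(3) = 4
t_q=3/4 is in segment 0 (τ=3/4); S_0(τ)=79/512

y_0=1 y_1=0 y_2=4
S(3/4) = 79/512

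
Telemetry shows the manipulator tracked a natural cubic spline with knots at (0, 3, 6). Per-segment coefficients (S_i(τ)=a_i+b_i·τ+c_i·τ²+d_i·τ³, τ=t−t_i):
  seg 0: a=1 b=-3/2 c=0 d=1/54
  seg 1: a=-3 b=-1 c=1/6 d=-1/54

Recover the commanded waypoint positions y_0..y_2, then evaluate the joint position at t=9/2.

y_0=1 y_1=-3 y_2=-5
S(9/2) = -67/16

y_0 = S_0(0) = a_0 = 1
y_1 = S_1(0) = a_1 = -3
y_2 = S_1(3) = -5
t_q=9/2 is in segment 1 (τ=3/2); S_1(τ)=-67/16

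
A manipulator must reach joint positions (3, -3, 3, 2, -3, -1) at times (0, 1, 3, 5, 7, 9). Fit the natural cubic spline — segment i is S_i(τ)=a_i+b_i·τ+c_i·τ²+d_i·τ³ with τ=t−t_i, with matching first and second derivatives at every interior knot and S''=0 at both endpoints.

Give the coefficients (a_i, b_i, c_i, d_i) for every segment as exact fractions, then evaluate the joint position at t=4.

Δ: Δ0=-6, Δ1=3, Δ2=-1/2, Δ3=-5/2, Δ4=1
row 1: diag=6, rhs=54; c'=1/3, d'=9
row 2: denom=8−2·1/3=22/3; d'=(-21−2·9)/(22/3)=-117/22
row 3: denom=8−2·3/11=82/11; d'=(-12−2·-117/22)/(82/11)=-15/82
row 4: denom=8−2·11/41=306/41; d'=(21−2·-15/82)/(306/41)=146/51
back: M4=146/51
back: M3=-15/82−11/41·146/51=-97/102
back: M2=-117/22−3/11·-97/102=-86/17
back: M1=9−1/3·-86/17=545/51
M: M0=0, M1=545/51, M2=-86/17, M3=-97/102, M4=146/51, M5=0
seg 0: a=3, c=M0/2=0, d=(M1−M0)/(6·1)=545/306, b=Δ0−h0·(2M0+M1)/6=-2381/306
seg 1: a=-3, c=M1/2=545/102, d=(M2−M1)/(6·2)=-803/612, b=Δ1−h1·(2M1+M2)/6=-373/153
seg 2: a=3, c=M2/2=-43/17, d=(M3−M2)/(6·2)=419/1224, b=Δ2−h2·(2M2+M3)/6=488/153
seg 3: a=2, c=M3/2=-97/204, d=(M4−M3)/(6·2)=389/1224, b=Δ3−h3·(2M3+M4)/6=-863/306
seg 4: a=-3, c=M4/2=73/51, d=(M5−M4)/(6·2)=-73/306, b=Δ4−h4·(2M4+M5)/6=-139/153
t_q=4 → seg 2, τ=1; S=3+488/153·τ+-43/17·τ²+419/1224·τ³=1633/408

  seg 0: a=3 b=-2381/306 c=0 d=545/306
  seg 1: a=-3 b=-373/153 c=545/102 d=-803/612
  seg 2: a=3 b=488/153 c=-43/17 d=419/1224
  seg 3: a=2 b=-863/306 c=-97/204 d=389/1224
  seg 4: a=-3 b=-139/153 c=73/51 d=-73/306
S(4) = 1633/408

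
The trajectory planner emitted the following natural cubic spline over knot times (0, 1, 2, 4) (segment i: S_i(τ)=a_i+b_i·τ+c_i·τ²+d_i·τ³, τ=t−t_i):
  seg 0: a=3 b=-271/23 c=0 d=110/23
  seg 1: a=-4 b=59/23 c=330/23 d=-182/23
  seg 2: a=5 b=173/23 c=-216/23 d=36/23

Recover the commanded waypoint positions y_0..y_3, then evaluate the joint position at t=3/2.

y_0=3 y_1=-4 y_2=5 y_3=-5
S(3/2) = -11/92

y_0 = S_0(0) = a_0 = 3
y_1 = S_1(0) = a_1 = -4
y_2 = S_2(0) = a_2 = 5
y_3 = S_2(2) = -5
t_q=3/2 is in segment 1 (τ=1/2); S_1(τ)=-11/92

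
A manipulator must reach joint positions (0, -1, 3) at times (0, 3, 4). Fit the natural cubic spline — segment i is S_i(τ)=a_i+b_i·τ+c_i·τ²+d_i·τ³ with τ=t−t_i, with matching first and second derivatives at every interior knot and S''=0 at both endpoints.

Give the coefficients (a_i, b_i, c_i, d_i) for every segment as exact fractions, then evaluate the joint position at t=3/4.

Δ: Δ0=-1/3, Δ1=4
row 1: diag=8, rhs=26; c'=1/8, d'=13/4
back: M1=13/4
M: M0=0, M1=13/4, M2=0
seg 0: a=0, c=M0/2=0, d=(M1−M0)/(6·3)=13/72, b=Δ0−h0·(2M0+M1)/6=-47/24
seg 1: a=-1, c=M1/2=13/8, d=(M2−M1)/(6·1)=-13/24, b=Δ1−h1·(2M1+M2)/6=35/12
t_q=3/4 → seg 0, τ=3/4; S=0+-47/24·τ+0·τ²+13/72·τ³=-713/512

  seg 0: a=0 b=-47/24 c=0 d=13/72
  seg 1: a=-1 b=35/12 c=13/8 d=-13/24
S(3/4) = -713/512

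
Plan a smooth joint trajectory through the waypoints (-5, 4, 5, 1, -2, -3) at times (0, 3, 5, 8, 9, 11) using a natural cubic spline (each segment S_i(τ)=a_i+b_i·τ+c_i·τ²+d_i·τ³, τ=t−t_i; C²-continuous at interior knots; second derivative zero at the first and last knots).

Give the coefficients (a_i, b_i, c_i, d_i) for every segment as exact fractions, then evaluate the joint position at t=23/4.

Δ: Δ0=3, Δ1=1/2, Δ2=-4/3, Δ3=-3, Δ4=-1/2
row 1: diag=10, rhs=-15; c'=1/5, d'=-3/2
row 2: denom=10−2·1/5=48/5; d'=(-11−2·-3/2)/(48/5)=-5/6
row 3: denom=8−3·5/16=113/16; d'=(-10−3·-5/6)/(113/16)=-120/113
row 4: denom=6−1·16/113=662/113; d'=(15−1·-120/113)/(662/113)=1815/662
back: M4=1815/662
back: M3=-120/113−16/113·1815/662=-480/331
back: M2=-5/6−5/16·-480/331=-755/1986
back: M1=-3/2−1/5·-755/1986=-1414/993
M: M0=0, M1=-1414/993, M2=-755/1986, M3=-480/331, M4=1815/662, M5=0
seg 0: a=-5, c=M0/2=0, d=(M1−M0)/(6·3)=-707/8937, b=Δ0−h0·(2M0+M1)/6=3686/993
seg 1: a=4, c=M1/2=-707/993, d=(M2−M1)/(6·2)=691/7944, b=Δ1−h1·(2M1+M2)/6=1565/993
seg 2: a=5, c=M2/2=-755/3972, d=(M3−M2)/(6·3)=-2125/35748, b=Δ2−h2·(2M2+M3)/6=-151/662
seg 3: a=1, c=M3/2=-240/331, d=(M4−M3)/(6·1)=925/1324, b=Δ3−h3·(2M3+M4)/6=-3937/1324
seg 4: a=-2, c=M4/2=1815/1324, d=(M5−M4)/(6·2)=-605/2648, b=Δ4−h4·(2M4+M5)/6=-1541/662
t_q=23/4 → seg 2, τ=3/4; S=5+-151/662·τ+-755/3972·τ²+-2125/35748·τ³=397999/84736

  seg 0: a=-5 b=3686/993 c=0 d=-707/8937
  seg 1: a=4 b=1565/993 c=-707/993 d=691/7944
  seg 2: a=5 b=-151/662 c=-755/3972 d=-2125/35748
  seg 3: a=1 b=-3937/1324 c=-240/331 d=925/1324
  seg 4: a=-2 b=-1541/662 c=1815/1324 d=-605/2648
S(23/4) = 397999/84736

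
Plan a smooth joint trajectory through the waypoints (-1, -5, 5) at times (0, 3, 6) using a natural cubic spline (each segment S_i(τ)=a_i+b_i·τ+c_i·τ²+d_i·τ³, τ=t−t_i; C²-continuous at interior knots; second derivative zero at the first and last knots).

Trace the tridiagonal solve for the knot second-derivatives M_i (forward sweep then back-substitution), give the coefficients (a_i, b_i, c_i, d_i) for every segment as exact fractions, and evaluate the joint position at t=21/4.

  seg 0: a=-1 b=-5/2 c=0 d=7/54
  seg 1: a=-5 b=1 c=7/6 d=-7/54
S(21/4) = 215/128

Δ: Δ0=-4/3, Δ1=10/3
row 1: diag=12, rhs=28; c'=1/4, d'=7/3
back: M1=7/3
M: M0=0, M1=7/3, M2=0
seg 0: a=-1, c=M0/2=0, d=(M1−M0)/(6·3)=7/54, b=Δ0−h0·(2M0+M1)/6=-5/2
seg 1: a=-5, c=M1/2=7/6, d=(M2−M1)/(6·3)=-7/54, b=Δ1−h1·(2M1+M2)/6=1
t_q=21/4 → seg 1, τ=9/4; S=-5+1·τ+7/6·τ²+-7/54·τ³=215/128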